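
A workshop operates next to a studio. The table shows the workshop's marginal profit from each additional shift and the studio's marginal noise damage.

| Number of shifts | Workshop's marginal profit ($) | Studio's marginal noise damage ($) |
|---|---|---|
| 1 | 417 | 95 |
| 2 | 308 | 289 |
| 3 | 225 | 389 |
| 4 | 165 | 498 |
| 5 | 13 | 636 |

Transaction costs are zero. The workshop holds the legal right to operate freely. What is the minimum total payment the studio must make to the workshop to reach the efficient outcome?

$403

Left alone the workshop would choose level 5 (marginal profit stays positive).
Efficient level: k* = 2 (marginal profit ≥ marginal noise damage through 2).
The studio must at least cover the workshop's forgone profit from cutting 5→2: 225 + 165 + 13 = 403.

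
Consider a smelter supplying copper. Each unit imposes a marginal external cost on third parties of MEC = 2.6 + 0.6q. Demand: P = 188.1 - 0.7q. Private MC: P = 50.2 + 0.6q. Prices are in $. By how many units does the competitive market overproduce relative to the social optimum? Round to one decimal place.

34.9 units

Market equilibrium (private): 50.2 + 0.6q = 188.1 - 0.7q → q_m = 106.0769.
Social marginal cost = private MC + MEC = 52.8 + 1.2q.
Set SMC = demand: 52.8 + 1.2q = 188.1 - 0.7q → q* = 71.2105.
Gap = |106.0769 − 71.2105| = 34.8664.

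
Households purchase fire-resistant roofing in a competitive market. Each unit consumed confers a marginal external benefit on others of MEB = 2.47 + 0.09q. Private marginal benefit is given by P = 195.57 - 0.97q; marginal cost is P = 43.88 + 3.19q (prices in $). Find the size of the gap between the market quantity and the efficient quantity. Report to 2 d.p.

1.41 units

Market equilibrium (private): 43.88 + 3.19q = 195.57 - 0.97q → q_m = 36.4639.
Social marginal benefit = demand + MEB = 198.04 - 0.88q.
Set SMB = MC: 198.04 - 0.88q = 43.88 + 3.19q → q* = 37.8771.
Gap = |36.4639 − 37.8771| = 1.4132.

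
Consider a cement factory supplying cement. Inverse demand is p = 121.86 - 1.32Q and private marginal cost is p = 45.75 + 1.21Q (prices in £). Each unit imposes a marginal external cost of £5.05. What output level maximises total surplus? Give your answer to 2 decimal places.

Q* = 28.09

Social marginal cost = private MC + MEC = 50.80 + 1.21Q.
Set SMC = demand: 50.80 + 1.21Q = 121.86 - 1.32Q → Q* = 28.0870.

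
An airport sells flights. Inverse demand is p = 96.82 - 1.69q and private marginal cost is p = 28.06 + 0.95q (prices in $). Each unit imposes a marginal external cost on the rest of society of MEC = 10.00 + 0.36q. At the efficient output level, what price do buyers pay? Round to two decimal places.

Social marginal cost = private MC + MEC = 38.06 + 1.31q.
Set SMC = demand: 38.06 + 1.31q = 96.82 - 1.69q → q* = 19.5867.
Consumer price on the demand curve at q*: 96.82 − 1.69×19.5867 = 63.7185.

P = $63.72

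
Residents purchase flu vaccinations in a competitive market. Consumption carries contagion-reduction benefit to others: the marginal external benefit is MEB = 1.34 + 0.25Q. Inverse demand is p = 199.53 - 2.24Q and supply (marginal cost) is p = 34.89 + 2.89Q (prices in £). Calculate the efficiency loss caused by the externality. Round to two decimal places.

Market equilibrium (private): 34.89 + 2.89Q = 199.53 - 2.24Q → Q_m = 32.0936.
Social marginal benefit = demand + MEB = 200.87 - 1.99Q.
Set SMB = MC: 200.87 - 1.99Q = 34.89 + 2.89Q → Q* = 34.0123.
The loss is the area between SMB and MC from Q* to Q_m; with linear curves that's a triangle of height MEB(Q_m).
DWL = ½ × 1.9187 × 9.3634 = 8.9828.

DWL = £8.98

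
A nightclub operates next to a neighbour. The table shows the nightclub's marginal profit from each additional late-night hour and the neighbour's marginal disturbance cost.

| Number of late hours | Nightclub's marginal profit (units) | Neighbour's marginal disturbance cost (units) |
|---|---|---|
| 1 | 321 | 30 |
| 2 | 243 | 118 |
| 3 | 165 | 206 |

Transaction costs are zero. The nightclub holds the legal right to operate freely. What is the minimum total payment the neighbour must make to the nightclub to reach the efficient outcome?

165

Left alone the nightclub would choose level 3 (marginal profit stays positive).
Efficient level: k* = 2 (marginal profit ≥ marginal disturbance cost through 2).
The neighbour must at least cover the nightclub's forgone profit from cutting 3→2: 165 = 165.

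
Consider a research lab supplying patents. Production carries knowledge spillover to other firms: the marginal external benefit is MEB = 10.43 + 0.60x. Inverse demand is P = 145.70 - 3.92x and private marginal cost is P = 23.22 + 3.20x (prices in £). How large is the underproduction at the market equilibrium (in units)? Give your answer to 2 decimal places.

3.18 units

Market equilibrium (private): 23.22 + 3.20x = 145.70 - 3.92x → x_m = 17.2022.
Social marginal cost = private MC − MEB = 12.79 + 2.60x.
Set SMC = demand: 12.79 + 2.60x = 145.70 - 3.92x → x* = 20.3850.
Gap = |17.2022 − 20.3850| = 3.1828.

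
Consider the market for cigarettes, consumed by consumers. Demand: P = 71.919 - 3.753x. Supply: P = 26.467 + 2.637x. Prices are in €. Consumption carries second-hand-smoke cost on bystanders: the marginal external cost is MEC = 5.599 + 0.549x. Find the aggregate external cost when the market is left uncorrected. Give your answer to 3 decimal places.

Market equilibrium (private): 26.467 + 2.637x = 71.919 - 3.753x → x_m = 7.1130.
Total external cost = ∫₀^{x_m} (5.599 + 0.549x) dx = 5.599×7.1130 + ½×0.549×7.1130² = 53.7140.

€53.714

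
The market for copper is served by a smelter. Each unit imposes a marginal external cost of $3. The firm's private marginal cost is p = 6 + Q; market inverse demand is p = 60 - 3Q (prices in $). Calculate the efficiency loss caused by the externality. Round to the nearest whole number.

DWL = $1

Market equilibrium (private): 6 + Q = 60 - 3Q → Q_m = 13.5000.
Social marginal cost = private MC + MEC = 9 + Q.
Set SMC = demand: 9 + Q = 60 - 3Q → Q* = 12.7500.
Height of the DWL triangle at Q_m is SMC(Q_m) − demand(Q_m) = MEC(Q_m) = 3.0000.
DWL = ½ × 0.7500 × 3.0000 = 1.1250.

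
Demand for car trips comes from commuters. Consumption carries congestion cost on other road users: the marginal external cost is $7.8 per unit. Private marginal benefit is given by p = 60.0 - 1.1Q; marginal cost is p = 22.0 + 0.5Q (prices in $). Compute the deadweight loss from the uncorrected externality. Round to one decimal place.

Market equilibrium (private): 22.0 + 0.5Q = 60.0 - 1.1Q → Q_m = 23.7500.
Social marginal benefit = demand − MEC = 52.2 - 1.1Q.
Set SMB = MC: 52.2 - 1.1Q = 22.0 + 0.5Q → Q* = 18.8750.
Height of the DWL triangle at Q_m is MC(Q_m) − SMB(Q_m) = MEC(Q_m) = 7.8000.
DWL = ½ × 4.8750 × 7.8000 = 19.0125.

DWL = $19.0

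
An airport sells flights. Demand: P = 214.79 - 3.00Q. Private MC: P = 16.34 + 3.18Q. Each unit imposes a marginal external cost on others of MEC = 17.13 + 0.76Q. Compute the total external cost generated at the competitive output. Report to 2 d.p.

Market equilibrium (private): 16.34 + 3.18Q = 214.79 - 3.00Q → Q_m = 32.1117.
Total external cost = ∫₀^{Q_m} (17.13 + 0.76Q) dQ = 17.13×32.1117 + ½×0.76×32.1117² = 941.9147.

941.91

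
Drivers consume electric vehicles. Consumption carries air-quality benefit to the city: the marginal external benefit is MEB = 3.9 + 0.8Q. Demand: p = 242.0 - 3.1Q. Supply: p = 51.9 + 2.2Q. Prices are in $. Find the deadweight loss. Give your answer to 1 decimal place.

DWL = $118.0

Market equilibrium (private): 51.9 + 2.2Q = 242.0 - 3.1Q → Q_m = 35.8679.
Social marginal benefit = demand + MEB = 245.9 - 2.3Q.
Set SMB = MC: 245.9 - 2.3Q = 51.9 + 2.2Q → Q* = 43.1111.
The welfare-loss triangle has base |Q_m − Q*| and height MEB(Q_m) (the vertical gap between SMB and MC is zero at Q* and MEB at Q_m).
DWL = ½ × 7.2432 × 32.5943 = 118.0435.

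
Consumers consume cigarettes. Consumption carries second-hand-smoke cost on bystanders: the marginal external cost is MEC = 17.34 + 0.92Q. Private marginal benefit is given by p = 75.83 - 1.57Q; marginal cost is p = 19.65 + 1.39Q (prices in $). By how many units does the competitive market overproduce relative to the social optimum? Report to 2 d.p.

8.97 units

Market equilibrium (private): 19.65 + 1.39Q = 75.83 - 1.57Q → Q_m = 18.9797.
Social marginal benefit = demand − MEC = 58.49 - 2.49Q.
Set SMB = MC: 58.49 - 2.49Q = 19.65 + 1.39Q → Q* = 10.0103.
Gap = |18.9797 − 10.0103| = 8.9694.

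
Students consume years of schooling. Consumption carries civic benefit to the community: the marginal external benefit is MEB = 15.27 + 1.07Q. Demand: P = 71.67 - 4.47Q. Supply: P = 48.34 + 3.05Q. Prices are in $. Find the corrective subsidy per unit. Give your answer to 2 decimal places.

Social marginal benefit = demand + MEB = 86.94 - 3.40Q.
Set SMB = MC: 86.94 - 3.40Q = 48.34 + 3.05Q → Q* = 5.9845.
The Pigouvian subsidy equals MEB at Q*: 15.27 + 1.07×5.9845 = 21.6734.

subsidy = $21.67 per unit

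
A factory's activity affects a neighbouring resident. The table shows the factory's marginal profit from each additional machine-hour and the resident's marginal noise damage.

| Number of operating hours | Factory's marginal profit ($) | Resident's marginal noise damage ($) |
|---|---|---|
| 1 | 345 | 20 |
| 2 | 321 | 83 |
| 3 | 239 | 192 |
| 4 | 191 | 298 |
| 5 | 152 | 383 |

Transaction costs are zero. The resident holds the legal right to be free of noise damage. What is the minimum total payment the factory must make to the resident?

$295

Efficient level: marginal profit ≥ marginal noise damage through level 3, so k* = 3.
With the resident holding the right, the factory must at least compensate total damage at k*: 20 + 83 + 192 = 295.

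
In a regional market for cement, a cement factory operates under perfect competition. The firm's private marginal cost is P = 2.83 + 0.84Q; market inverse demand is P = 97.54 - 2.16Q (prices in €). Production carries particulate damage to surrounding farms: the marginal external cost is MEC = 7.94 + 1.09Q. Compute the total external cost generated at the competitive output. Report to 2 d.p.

€793.85

Market equilibrium (private): 2.83 + 0.84Q = 97.54 - 2.16Q → Q_m = 31.5700.
Total external cost = ∫₀^{Q_m} (7.94 + 1.09Q) dQ = 7.94×31.5700 + ½×1.09×31.5700² = 793.8482.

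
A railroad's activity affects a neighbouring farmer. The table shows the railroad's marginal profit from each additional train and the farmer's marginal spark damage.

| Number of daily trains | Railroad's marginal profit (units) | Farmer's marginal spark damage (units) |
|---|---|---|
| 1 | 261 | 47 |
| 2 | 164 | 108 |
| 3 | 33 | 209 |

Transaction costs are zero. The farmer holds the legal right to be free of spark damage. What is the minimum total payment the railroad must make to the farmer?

Efficient level: marginal profit ≥ marginal spark damage through level 2, so k* = 2.
With the farmer holding the right, the railroad must at least compensate total damage at k*: 47 + 108 = 155.

155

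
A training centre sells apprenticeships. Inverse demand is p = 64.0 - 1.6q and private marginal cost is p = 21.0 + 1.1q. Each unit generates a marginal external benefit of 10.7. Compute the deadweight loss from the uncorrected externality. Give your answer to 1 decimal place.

Market equilibrium (private): 21.0 + 1.1q = 64.0 - 1.6q → q_m = 15.9259.
Social marginal cost = private MC − MEB = 10.3 + 1.1q.
Set SMC = demand: 10.3 + 1.1q = 64.0 - 1.6q → q* = 19.8889.
The loss is the area between SMC and demand from q* to q_m; with linear curves that's a triangle of height MEB(q_m).
DWL = ½ × 3.9630 × 10.7000 = 21.2021.

DWL = 21.2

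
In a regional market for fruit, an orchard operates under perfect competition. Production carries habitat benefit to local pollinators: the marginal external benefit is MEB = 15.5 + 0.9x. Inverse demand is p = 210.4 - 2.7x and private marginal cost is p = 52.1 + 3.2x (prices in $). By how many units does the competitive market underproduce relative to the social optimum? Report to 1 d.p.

Market equilibrium (private): 52.1 + 3.2x = 210.4 - 2.7x → x_m = 26.8305.
Social marginal cost = private MC − MEB = 36.6 + 2.3x.
Set SMC = demand: 36.6 + 2.3x = 210.4 - 2.7x → x* = 34.7600.
Gap = |26.8305 − 34.7600| = 7.9295.

7.9 units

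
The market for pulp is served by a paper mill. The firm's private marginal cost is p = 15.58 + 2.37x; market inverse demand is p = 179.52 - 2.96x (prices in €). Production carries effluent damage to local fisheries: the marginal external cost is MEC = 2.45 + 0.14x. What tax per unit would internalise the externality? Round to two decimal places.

Social marginal cost = private MC + MEC = 18.03 + 2.51x.
Set SMC = demand: 18.03 + 2.51x = 179.52 - 2.96x → x* = 29.5229.
The Pigouvian tax equals MEC at x*: 2.45 + 0.14×29.5229 = 6.5832.

tax = €6.58 per unit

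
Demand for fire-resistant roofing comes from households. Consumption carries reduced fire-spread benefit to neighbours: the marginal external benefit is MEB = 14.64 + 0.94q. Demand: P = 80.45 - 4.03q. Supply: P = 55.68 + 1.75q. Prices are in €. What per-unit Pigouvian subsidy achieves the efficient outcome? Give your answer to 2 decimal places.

Social marginal benefit = demand + MEB = 95.09 - 3.09q.
Set SMB = MC: 95.09 - 3.09q = 55.68 + 1.75q → q* = 8.1426.
The Pigouvian subsidy equals MEB at q*: 14.64 + 0.94×8.1426 = 22.2940.

subsidy = €22.29 per unit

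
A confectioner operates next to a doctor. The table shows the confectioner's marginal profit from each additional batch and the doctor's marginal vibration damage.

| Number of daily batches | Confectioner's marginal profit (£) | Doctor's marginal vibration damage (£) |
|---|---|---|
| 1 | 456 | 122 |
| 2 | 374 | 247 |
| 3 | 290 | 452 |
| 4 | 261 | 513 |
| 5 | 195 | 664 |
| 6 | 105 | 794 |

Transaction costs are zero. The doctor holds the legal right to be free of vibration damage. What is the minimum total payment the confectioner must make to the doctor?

Efficient level: marginal profit ≥ marginal vibration damage through level 2, so k* = 2.
With the doctor holding the right, the confectioner must at least compensate total damage at k*: 122 + 247 = 369.

£369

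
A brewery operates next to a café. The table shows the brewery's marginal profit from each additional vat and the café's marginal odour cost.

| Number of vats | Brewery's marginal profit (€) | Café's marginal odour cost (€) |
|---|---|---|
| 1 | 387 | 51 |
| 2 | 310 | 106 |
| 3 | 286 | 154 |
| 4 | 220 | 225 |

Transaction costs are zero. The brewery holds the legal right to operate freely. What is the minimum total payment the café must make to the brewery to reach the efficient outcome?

Left alone the brewery would choose level 4 (marginal profit stays positive).
Efficient level: k* = 3 (marginal profit ≥ marginal odour cost through 3).
The café must at least cover the brewery's forgone profit from cutting 4→3: 220 = 220.

€220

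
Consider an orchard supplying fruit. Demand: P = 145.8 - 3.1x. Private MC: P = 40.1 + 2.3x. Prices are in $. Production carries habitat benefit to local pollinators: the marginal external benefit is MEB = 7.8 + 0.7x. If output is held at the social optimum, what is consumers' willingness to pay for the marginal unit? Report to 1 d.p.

P = $70.9

Social marginal cost = private MC − MEB = 32.3 + 1.6x.
Set SMC = demand: 32.3 + 1.6x = 145.8 - 3.1x → x* = 24.1489.
Consumer price on the demand curve at x*: 145.8 − 3.1×24.1489 = 70.9384.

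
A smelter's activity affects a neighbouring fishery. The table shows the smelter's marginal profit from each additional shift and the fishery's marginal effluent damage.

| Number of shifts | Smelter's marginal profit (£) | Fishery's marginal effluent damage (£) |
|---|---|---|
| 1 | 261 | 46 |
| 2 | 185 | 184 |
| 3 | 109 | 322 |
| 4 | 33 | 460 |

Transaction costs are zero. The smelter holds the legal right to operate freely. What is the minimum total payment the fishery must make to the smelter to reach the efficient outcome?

£142

Left alone the smelter would choose level 4 (marginal profit stays positive).
Efficient level: k* = 2 (marginal profit ≥ marginal effluent damage through 2).
The fishery must at least cover the smelter's forgone profit from cutting 4→2: 109 + 33 = 142.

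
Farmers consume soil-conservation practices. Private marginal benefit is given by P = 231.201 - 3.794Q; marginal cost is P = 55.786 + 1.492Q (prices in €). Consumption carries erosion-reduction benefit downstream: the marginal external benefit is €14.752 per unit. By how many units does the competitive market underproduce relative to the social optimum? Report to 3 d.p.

2.791 units

Market equilibrium (private): 55.786 + 1.492Q = 231.201 - 3.794Q → Q_m = 33.1848.
Social marginal benefit = demand + MEB = 245.953 - 3.794Q.
Set SMB = MC: 245.953 - 3.794Q = 55.786 + 1.492Q → Q* = 35.9756.
Gap = |33.1848 − 35.9756| = 2.7908.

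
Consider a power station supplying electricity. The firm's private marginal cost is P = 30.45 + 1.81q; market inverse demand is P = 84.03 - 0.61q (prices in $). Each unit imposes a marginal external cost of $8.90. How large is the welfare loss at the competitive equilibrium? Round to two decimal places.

Market equilibrium (private): 30.45 + 1.81q = 84.03 - 0.61q → q_m = 22.1405.
Social marginal cost = private MC + MEC = 39.35 + 1.81q.
Set SMC = demand: 39.35 + 1.81q = 84.03 - 0.61q → q* = 18.4628.
Between q* and q_m the wedge SMC − demand runs linearly from 0 to MEC(q_m), so the loss is a triangle.
DWL = ½ × 3.6777 × 8.9000 = 16.3658.

DWL = $16.37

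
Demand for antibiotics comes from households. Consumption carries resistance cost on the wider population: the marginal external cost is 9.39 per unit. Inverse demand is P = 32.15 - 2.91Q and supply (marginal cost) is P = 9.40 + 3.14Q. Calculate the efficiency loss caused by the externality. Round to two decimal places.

DWL = 7.29

Market equilibrium (private): 9.40 + 3.14Q = 32.15 - 2.91Q → Q_m = 3.7603.
Social marginal benefit = demand − MEC = 22.76 - 2.91Q.
Set SMB = MC: 22.76 - 2.91Q = 9.40 + 3.14Q → Q* = 2.2083.
The loss is the area between SMB and MC from Q* to Q_m; with linear curves that's a triangle of height MEC(Q_m).
DWL = ½ × 1.5520 × 9.3900 = 7.2866.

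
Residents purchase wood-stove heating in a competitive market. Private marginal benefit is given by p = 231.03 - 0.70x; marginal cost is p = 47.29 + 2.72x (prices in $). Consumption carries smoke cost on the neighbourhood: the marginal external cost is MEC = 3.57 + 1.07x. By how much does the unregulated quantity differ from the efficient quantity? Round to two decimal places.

13.60 units

Market equilibrium (private): 47.29 + 2.72x = 231.03 - 0.70x → x_m = 53.7251.
Social marginal benefit = demand − MEC = 227.46 - 1.77x.
Set SMB = MC: 227.46 - 1.77x = 47.29 + 2.72x → x* = 40.1269.
Gap = |53.7251 − 40.1269| = 13.5982.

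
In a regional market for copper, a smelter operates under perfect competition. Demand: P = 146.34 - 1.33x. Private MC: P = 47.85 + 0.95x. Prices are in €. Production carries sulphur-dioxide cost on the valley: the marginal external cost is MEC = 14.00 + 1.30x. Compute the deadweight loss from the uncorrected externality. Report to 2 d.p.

Market equilibrium (private): 47.85 + 0.95x = 146.34 - 1.33x → x_m = 43.1974.
Social marginal cost = private MC + MEC = 61.85 + 2.25x.
Set SMC = demand: 61.85 + 2.25x = 146.34 - 1.33x → x* = 23.6006.
The loss is the area between SMC and demand from x* to x_m; with linear curves that's a triangle of height MEC(x_m).
DWL = ½ × 19.5968 × 70.1566 = 687.4224.

DWL = €687.42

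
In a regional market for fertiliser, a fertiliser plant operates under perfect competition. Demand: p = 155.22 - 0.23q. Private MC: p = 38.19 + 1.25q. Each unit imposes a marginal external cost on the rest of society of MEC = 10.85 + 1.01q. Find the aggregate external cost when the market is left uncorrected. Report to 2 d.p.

4015.59

Market equilibrium (private): 38.19 + 1.25q = 155.22 - 0.23q → q_m = 79.0743.
Total external cost = ∫₀^{q_m} (10.85 + 1.01q) dq = 10.85×79.0743 + ½×1.01×79.0743² = 4015.5923.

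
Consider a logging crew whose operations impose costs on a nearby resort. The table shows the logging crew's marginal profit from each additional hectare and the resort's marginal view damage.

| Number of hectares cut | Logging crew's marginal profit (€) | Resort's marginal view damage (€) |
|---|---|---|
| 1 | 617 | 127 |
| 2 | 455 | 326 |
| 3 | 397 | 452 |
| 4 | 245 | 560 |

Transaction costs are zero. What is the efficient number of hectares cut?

Bargaining reaches the level where marginal profit last exceeds marginal view damage.
That holds through level 2 (455 ≥ 326) but not at 3 (397 < 452).

2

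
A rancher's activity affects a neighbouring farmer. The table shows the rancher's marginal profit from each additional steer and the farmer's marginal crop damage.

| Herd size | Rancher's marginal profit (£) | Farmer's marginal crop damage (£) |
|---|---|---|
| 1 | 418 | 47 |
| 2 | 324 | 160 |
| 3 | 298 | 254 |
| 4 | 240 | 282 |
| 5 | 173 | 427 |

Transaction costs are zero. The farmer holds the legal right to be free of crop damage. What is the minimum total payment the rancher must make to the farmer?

Efficient level: marginal profit ≥ marginal crop damage through level 3, so k* = 3.
With the farmer holding the right, the rancher must at least compensate total damage at k*: 47 + 160 + 254 = 461.

£461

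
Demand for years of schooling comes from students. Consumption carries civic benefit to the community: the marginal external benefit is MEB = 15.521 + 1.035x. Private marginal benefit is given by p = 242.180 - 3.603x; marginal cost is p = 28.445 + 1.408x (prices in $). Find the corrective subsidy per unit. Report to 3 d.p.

subsidy = $75.199 per unit

Social marginal benefit = demand + MEB = 257.701 - 2.568x.
Set SMB = MC: 257.701 - 2.568x = 28.445 + 1.408x → x* = 57.6600.
The Pigouvian subsidy equals MEB at x*: 15.521 + 1.035×57.6600 = 75.1991.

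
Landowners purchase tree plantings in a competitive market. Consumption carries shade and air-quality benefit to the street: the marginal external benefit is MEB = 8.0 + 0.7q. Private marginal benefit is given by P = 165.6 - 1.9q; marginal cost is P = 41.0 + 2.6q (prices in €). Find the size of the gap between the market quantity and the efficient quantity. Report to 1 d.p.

7.2 units

Market equilibrium (private): 41.0 + 2.6q = 165.6 - 1.9q → q_m = 27.6889.
Social marginal benefit = demand + MEB = 173.6 - 1.2q.
Set SMB = MC: 173.6 - 1.2q = 41.0 + 2.6q → q* = 34.8947.
Gap = |27.6889 − 34.8947| = 7.2058.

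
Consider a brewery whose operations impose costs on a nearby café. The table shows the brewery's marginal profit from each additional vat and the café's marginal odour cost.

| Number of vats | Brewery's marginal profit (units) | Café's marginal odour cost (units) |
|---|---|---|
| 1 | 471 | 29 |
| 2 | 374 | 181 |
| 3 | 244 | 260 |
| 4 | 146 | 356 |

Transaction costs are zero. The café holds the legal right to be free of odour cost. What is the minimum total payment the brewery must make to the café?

210

Efficient level: marginal profit ≥ marginal odour cost through level 2, so k* = 2.
With the café holding the right, the brewery must at least compensate total damage at k*: 29 + 181 = 210.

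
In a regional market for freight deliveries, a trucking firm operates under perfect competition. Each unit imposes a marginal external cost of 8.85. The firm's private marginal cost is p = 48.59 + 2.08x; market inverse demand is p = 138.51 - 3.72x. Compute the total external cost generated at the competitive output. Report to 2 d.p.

137.21

Market equilibrium (private): 48.59 + 2.08x = 138.51 - 3.72x → x_m = 15.5034.
Total external cost = MEC × x_m = 8.85 × 15.5034 = 137.2051.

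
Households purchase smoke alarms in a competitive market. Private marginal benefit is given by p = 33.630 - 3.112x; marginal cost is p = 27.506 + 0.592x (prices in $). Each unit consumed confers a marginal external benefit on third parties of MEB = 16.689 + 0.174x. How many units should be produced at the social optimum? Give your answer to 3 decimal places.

x* = 6.463

Social marginal benefit = demand + MEB = 50.319 - 2.938x.
Set SMB = MC: 50.319 - 2.938x = 27.506 + 0.592x → x* = 6.4626.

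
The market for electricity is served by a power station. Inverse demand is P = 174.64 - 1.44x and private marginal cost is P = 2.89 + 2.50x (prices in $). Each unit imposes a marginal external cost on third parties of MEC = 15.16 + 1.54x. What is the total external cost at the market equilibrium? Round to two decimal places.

Market equilibrium (private): 2.89 + 2.50x = 174.64 - 1.44x → x_m = 43.5914.
Total external cost = ∫₀^{x_m} (15.16 + 1.54x) dx = 15.16×43.5914 + ½×1.54×43.5914² = 2124.0074.

$2124.01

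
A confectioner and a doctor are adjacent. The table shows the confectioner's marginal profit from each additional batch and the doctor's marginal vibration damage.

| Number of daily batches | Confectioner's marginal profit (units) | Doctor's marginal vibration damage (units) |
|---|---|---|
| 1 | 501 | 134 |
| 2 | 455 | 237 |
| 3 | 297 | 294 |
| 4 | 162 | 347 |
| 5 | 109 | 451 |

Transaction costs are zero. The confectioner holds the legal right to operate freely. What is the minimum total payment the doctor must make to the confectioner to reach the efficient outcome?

271

Left alone the confectioner would choose level 5 (marginal profit stays positive).
Efficient level: k* = 3 (marginal profit ≥ marginal vibration damage through 3).
The doctor must at least cover the confectioner's forgone profit from cutting 5→3: 162 + 109 = 271.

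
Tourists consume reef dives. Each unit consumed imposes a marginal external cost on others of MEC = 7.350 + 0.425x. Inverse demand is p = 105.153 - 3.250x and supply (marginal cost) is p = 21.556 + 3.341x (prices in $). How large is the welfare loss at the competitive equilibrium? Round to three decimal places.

Market equilibrium (private): 21.556 + 3.341x = 105.153 - 3.250x → x_m = 12.6835.
Social marginal benefit = demand − MEC = 97.803 - 3.675x.
Set SMB = MC: 97.803 - 3.675x = 21.556 + 3.341x → x* = 10.8676.
The welfare-loss triangle has base |x_m − x*| and height MEC(x_m) (the vertical gap between SMB and MC is zero at x* and MEC at x_m).
DWL = ½ × 1.8159 × 12.7405 = 11.5677.

DWL = $11.568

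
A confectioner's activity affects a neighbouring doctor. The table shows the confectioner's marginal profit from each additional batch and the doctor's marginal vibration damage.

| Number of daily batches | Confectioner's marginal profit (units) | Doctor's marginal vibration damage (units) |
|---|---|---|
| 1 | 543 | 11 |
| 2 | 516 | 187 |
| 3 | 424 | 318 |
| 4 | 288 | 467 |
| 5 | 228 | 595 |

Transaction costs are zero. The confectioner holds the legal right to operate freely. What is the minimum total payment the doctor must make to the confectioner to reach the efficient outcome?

516

Left alone the confectioner would choose level 5 (marginal profit stays positive).
Efficient level: k* = 3 (marginal profit ≥ marginal vibration damage through 3).
The doctor must at least cover the confectioner's forgone profit from cutting 5→3: 288 + 228 = 516.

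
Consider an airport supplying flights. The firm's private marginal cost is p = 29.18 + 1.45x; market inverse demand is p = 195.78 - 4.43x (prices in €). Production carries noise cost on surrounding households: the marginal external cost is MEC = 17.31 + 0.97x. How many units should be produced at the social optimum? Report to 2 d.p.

Social marginal cost = private MC + MEC = 46.49 + 2.42x.
Set SMC = demand: 46.49 + 2.42x = 195.78 - 4.43x → x* = 21.7942.

x* = 21.79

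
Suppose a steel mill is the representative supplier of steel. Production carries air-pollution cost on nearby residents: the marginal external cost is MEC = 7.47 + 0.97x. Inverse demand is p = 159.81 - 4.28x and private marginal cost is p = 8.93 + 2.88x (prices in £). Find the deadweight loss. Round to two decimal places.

Market equilibrium (private): 8.93 + 2.88x = 159.81 - 4.28x → x_m = 21.0726.
Social marginal cost = private MC + MEC = 16.40 + 3.85x.
Set SMC = demand: 16.40 + 3.85x = 159.81 - 4.28x → x* = 17.6396.
Between x* and x_m the wedge SMC − demand runs linearly from 0 to MEC(x_m), so the loss is a triangle.
DWL = ½ × 3.4330 × 27.9104 = 47.9082.

DWL = £47.91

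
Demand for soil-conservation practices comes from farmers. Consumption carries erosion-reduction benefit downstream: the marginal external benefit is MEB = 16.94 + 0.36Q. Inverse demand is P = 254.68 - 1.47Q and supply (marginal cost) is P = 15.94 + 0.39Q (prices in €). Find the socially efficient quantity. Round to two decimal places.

Social marginal benefit = demand + MEB = 271.62 - 1.11Q.
Set SMB = MC: 271.62 - 1.11Q = 15.94 + 0.39Q → Q* = 170.4533.

Q* = 170.45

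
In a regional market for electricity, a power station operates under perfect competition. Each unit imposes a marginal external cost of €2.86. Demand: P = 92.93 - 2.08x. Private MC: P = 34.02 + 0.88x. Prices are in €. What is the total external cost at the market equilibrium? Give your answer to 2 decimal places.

€56.92

Market equilibrium (private): 34.02 + 0.88x = 92.93 - 2.08x → x_m = 19.9020.
Total external cost = MEC × x_m = 2.86 × 19.9020 = 56.9197.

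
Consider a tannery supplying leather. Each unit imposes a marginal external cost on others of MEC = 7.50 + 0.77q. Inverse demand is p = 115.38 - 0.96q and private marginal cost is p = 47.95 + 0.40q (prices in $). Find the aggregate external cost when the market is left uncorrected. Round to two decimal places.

Market equilibrium (private): 47.95 + 0.40q = 115.38 - 0.96q → q_m = 49.5809.
Total external cost = ∫₀^{q_m} (7.50 + 0.77q) dq = 7.50×49.5809 + ½×0.77×49.5809² = 1318.2890.

$1318.29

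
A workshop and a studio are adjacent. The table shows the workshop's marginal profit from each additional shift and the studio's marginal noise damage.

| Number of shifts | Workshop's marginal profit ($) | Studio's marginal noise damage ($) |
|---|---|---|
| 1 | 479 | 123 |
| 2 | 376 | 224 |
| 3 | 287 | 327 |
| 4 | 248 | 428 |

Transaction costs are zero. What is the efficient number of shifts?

2

Bargaining reaches the level where marginal profit last exceeds marginal noise damage.
That holds through level 2 (376 ≥ 224) but not at 3 (287 < 327).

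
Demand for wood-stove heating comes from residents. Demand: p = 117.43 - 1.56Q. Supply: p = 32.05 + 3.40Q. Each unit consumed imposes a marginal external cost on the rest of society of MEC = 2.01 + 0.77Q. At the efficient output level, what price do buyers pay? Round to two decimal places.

Social marginal benefit = demand − MEC = 115.42 - 2.33Q.
Set SMB = MC: 115.42 - 2.33Q = 32.05 + 3.40Q → Q* = 14.5497.
Consumer price on the demand curve at Q*: 117.43 − 1.56×14.5497 = 94.7325.

P = 94.73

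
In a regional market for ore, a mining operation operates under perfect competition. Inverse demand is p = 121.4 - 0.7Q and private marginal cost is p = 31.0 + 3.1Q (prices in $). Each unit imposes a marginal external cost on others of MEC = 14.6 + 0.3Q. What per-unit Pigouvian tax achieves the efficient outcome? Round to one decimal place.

tax = $20.1 per unit

Social marginal cost = private MC + MEC = 45.6 + 3.4Q.
Set SMC = demand: 45.6 + 3.4Q = 121.4 - 0.7Q → Q* = 18.4878.
The Pigouvian tax equals MEC at Q*: 14.6 + 0.3×18.4878 = 20.1463.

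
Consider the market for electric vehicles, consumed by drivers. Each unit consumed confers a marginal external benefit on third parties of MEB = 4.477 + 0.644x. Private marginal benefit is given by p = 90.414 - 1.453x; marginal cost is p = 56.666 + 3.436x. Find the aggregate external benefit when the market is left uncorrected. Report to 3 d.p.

Market equilibrium (private): 56.666 + 3.436x = 90.414 - 1.453x → x_m = 6.9028.
Total external benefit = ∫₀^{x_m} (4.477 + 0.644x) dx = 4.477×6.9028 + ½×0.644×6.9028² = 46.2467.

46.247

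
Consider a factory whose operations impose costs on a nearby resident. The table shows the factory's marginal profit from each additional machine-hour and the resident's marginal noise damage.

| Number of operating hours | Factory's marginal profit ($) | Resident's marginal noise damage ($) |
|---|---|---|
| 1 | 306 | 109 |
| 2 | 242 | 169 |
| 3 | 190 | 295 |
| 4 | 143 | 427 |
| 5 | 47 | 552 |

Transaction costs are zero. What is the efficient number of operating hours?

2

Bargaining reaches the level where marginal profit last exceeds marginal noise damage.
That holds through level 2 (242 ≥ 169) but not at 3 (190 < 295).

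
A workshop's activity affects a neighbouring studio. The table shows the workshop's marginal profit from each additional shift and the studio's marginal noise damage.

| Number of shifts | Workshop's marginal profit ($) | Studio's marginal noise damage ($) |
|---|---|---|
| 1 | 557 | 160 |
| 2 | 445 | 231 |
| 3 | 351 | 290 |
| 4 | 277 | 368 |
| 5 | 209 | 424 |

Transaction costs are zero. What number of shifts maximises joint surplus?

Bargaining reaches the level where marginal profit last exceeds marginal noise damage.
That holds through level 3 (351 ≥ 290) but not at 4 (277 < 368).

3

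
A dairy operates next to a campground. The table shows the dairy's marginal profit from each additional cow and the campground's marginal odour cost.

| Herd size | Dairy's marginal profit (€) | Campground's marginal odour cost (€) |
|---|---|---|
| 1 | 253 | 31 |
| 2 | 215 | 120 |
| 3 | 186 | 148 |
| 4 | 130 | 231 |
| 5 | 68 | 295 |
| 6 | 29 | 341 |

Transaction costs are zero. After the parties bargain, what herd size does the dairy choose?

Bargaining reaches the level where marginal profit last exceeds marginal odour cost.
That holds through level 3 (186 ≥ 148) but not at 4 (130 < 231).

3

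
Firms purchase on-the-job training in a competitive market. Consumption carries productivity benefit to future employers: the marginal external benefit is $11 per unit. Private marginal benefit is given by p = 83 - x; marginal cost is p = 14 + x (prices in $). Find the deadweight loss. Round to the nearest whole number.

DWL = $30

Market equilibrium (private): 14 + x = 83 - x → x_m = 34.5000.
Social marginal benefit = demand + MEB = 94 - x.
Set SMB = MC: 94 - x = 14 + x → x* = 40.0000.
Between x* and x_m the wedge SMB − MC runs linearly from 0 to MEB(x_m), so the loss is a triangle.
DWL = ½ × 5.5000 × 11.0000 = 30.2500.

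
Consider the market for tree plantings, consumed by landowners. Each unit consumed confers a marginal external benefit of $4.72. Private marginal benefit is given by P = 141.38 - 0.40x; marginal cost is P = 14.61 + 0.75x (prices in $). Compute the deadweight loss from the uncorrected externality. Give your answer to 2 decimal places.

DWL = $9.69

Market equilibrium (private): 14.61 + 0.75x = 141.38 - 0.40x → x_m = 110.2348.
Social marginal benefit = demand + MEB = 146.10 - 0.40x.
Set SMB = MC: 146.10 - 0.40x = 14.61 + 0.75x → x* = 114.3391.
Between x* and x_m the wedge SMB − MC runs linearly from 0 to MEB(x_m), so the loss is a triangle.
DWL = ½ × 4.1043 × 4.7200 = 9.6861.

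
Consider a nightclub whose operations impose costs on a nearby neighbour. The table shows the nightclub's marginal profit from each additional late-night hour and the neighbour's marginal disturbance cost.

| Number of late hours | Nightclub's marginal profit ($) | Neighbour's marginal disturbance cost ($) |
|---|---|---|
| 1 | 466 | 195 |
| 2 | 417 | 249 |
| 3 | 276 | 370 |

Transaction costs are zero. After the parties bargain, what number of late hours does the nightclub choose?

2

Bargaining reaches the level where marginal profit last exceeds marginal disturbance cost.
That holds through level 2 (417 ≥ 249) but not at 3 (276 < 370).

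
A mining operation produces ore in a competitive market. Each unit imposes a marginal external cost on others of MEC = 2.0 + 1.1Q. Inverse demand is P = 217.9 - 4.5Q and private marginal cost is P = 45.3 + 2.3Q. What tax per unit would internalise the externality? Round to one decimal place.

tax = 25.8 per unit

Social marginal cost = private MC + MEC = 47.3 + 3.4Q.
Set SMC = demand: 47.3 + 3.4Q = 217.9 - 4.5Q → Q* = 21.5949.
The Pigouvian tax equals MEC at Q*: 2.0 + 1.1×21.5949 = 25.7544.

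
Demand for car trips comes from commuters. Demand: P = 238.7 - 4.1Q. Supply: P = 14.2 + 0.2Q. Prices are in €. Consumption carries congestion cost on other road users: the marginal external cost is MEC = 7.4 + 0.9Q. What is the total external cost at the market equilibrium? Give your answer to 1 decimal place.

€1613.0

Market equilibrium (private): 14.2 + 0.2Q = 238.7 - 4.1Q → Q_m = 52.2093.
Total external cost = ∫₀^{Q_m} (7.4 + 0.9Q) dQ = 7.4×52.2093 + ½×0.9×52.2093² = 1612.9638.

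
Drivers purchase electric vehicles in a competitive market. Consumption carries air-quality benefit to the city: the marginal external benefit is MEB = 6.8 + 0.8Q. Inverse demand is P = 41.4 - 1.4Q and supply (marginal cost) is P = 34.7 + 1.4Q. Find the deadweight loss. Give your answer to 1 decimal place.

Market equilibrium (private): 34.7 + 1.4Q = 41.4 - 1.4Q → Q_m = 2.3929.
Social marginal benefit = demand + MEB = 48.2 - 0.6Q.
Set SMB = MC: 48.2 - 0.6Q = 34.7 + 1.4Q → Q* = 6.7500.
The loss is the area between SMB and MC from Q* to Q_m; with linear curves that's a triangle of height MEB(Q_m).
DWL = ½ × 4.3571 × 8.7143 = 18.9845.

DWL = 19.0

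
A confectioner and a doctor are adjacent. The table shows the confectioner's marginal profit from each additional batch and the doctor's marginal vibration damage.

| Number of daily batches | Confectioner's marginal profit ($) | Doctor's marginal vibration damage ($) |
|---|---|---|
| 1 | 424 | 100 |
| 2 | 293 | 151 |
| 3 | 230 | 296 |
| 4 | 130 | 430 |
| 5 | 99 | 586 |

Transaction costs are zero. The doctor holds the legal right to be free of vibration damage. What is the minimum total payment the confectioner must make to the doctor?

Efficient level: marginal profit ≥ marginal vibration damage through level 2, so k* = 2.
With the doctor holding the right, the confectioner must at least compensate total damage at k*: 100 + 151 = 251.

$251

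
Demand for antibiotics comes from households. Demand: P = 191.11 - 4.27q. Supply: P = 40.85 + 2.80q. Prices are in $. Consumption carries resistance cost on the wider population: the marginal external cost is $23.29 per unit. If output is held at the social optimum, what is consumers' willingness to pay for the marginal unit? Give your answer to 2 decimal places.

P = $114.43

Social marginal benefit = demand − MEC = 167.82 - 4.27q.
Set SMB = MC: 167.82 - 4.27q = 40.85 + 2.80q → q* = 17.9590.
Consumer price on the demand curve at q*: 191.11 − 4.27×17.9590 = 114.4251.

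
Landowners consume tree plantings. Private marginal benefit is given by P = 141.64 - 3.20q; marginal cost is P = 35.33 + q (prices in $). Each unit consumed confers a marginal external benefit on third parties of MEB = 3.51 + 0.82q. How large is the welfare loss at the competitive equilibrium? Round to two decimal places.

DWL = $87.10

Market equilibrium (private): 35.33 + q = 141.64 - 3.20q → q_m = 25.3119.
Social marginal benefit = demand + MEB = 145.15 - 2.38q.
Set SMB = MC: 145.15 - 2.38q = 35.33 + q → q* = 32.4911.
Between q* and q_m the wedge SMB − MC runs linearly from 0 to MEB(q_m), so the loss is a triangle.
DWL = ½ × 7.1792 × 24.2658 = 87.1045.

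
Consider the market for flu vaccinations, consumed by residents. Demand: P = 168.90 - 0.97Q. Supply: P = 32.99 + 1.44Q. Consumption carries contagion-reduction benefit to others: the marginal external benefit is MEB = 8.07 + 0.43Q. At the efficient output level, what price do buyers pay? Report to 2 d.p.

Social marginal benefit = demand + MEB = 176.97 - 0.54Q.
Set SMB = MC: 176.97 - 0.54Q = 32.99 + 1.44Q → Q* = 72.7172.
Consumer price on the demand curve at Q*: 168.90 − 0.97×72.7172 = 98.3643.

P = 98.36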